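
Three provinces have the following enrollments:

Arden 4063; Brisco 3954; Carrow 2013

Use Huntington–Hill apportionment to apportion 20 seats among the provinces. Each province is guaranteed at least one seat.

With divisor 504: modified quotas Arden 8.062, Brisco 7.845, Carrow 3.994.
Geometric-mean thresholds: Arden √(8·9)=8.485, Brisco √(7·8)=7.483, Carrow √(3·4)=3.464.
Each quota rounded against its threshold gives Arden 8, Brisco 8, Carrow 4 (total 20).

Arden: 8, Brisco: 8, Carrow: 4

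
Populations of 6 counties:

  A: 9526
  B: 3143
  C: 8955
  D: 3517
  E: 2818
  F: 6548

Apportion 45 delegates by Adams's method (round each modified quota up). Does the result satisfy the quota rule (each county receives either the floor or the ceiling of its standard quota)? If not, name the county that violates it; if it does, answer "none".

none

Standard quotas: A 12.423, B 4.099, C 11.678, D 4.586, E 3.675, F 8.539.
Adams allocation: A 12, B 4, C 11, D 5, E 4, F 9.
Every allocation lies between the lower and upper quota.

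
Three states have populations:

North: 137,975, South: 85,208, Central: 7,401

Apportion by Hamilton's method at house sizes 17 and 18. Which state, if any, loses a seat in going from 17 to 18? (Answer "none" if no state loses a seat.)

At 17 seats: North 10, South 6, Central 1.
At 18 seats: North 11, South 7, Central 0.
Central drops from 1 to 0.

Central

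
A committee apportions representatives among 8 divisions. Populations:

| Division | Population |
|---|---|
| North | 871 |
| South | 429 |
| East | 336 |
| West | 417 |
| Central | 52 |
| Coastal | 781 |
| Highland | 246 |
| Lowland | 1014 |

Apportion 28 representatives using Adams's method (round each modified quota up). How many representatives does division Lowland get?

Standard divisor 4146/28 ≈ 148.071; standard quotas: North 5.882, South 2.897, East 2.269, West 2.816, Central 0.351, Coastal 5.274, Highland 1.661, Lowland 6.848.
Rounding up gives 6, 3, 3, 3, 1, 6, 2, 7 = 31 seats, so the divisor must be adjusted.
With modified divisor 170: modified quotas North 5.124, South 2.524, East 1.976, West 2.453, Central 0.306, Coastal 4.594, Highland 1.447, Lowland 5.965.
Rounding up: North 6, South 3, East 2, West 3, Central 1, Coastal 5, Highland 2, Lowland 6 (total 28).
Lowland receives 6.

6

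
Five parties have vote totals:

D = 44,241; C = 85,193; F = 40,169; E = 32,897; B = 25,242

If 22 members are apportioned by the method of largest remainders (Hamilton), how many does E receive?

3

Total 227742; standard divisor 227742/22 ≈ 10351.909.
Standard quotas: D 4.2737, C 8.2297, F 3.8803, E 3.1779, B 2.4384.
Lower quotas: D 4, C 8, F 3, E 3, B 2 (sum 20, leaving 2 seats).
Remainders in descending order: F 0.8803, B 0.4384, D 0.2737, C 0.2297, E 0.1779.
The surplus seats go to F, B.
E receives 3.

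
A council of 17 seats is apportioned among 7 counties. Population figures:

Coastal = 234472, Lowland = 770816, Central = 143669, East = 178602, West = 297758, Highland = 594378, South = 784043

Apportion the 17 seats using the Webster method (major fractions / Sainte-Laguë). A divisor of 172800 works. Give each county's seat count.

Coastal 1; Lowland 4; Central 1; East 1; West 2; Highland 3; South 5

With modified divisor 172800: modified quotas Coastal 1.357, Lowland 4.461, Central 0.831, East 1.034, West 1.723, Highland 3.440, South 4.537.
Rounding to the nearest integer: Coastal 1, Lowland 4, Central 1, East 1, West 2, Highland 3, South 5 (total 17).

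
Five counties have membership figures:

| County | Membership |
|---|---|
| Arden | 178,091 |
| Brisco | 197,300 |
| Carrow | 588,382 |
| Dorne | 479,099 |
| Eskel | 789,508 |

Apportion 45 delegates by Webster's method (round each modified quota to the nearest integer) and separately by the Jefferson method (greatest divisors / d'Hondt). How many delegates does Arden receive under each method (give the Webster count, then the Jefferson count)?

Webster: Arden 4, Brisco 4, Carrow 12, Dorne 9, Eskel 16.
Jefferson: Arden 3, Brisco 4, Carrow 12, Dorne 10, Eskel 16.
Arden gets 4 under Webster and 3 under Jefferson.

4 and 3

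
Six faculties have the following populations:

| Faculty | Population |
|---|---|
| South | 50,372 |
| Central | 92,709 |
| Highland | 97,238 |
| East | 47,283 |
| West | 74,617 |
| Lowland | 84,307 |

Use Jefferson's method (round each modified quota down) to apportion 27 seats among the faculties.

South: 3; Central: 6; Highland: 6; East: 3; West: 4; Lowland: 5

Standard divisor 446526/27 ≈ 16538; standard quotas: South 3.046, Central 5.606, Highland 5.880, East 2.859, West 4.512, Lowland 5.098.
Rounding down gives 3, 5, 5, 2, 4, 5 = 24 seats, so the divisor must be adjusted.
With modified divisor 15200: modified quotas South 3.314, Central 6.099, Highland 6.397, East 3.111, West 4.909, Lowland 5.547.
Rounding down: South 3, Central 6, Highland 6, East 3, West 4, Lowland 5 (total 27).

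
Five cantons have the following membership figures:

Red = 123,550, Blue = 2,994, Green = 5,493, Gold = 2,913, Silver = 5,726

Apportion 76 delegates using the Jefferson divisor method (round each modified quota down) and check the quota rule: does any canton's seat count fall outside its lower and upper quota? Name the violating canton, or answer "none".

Standard quotas: Red 66.748, Blue 1.618, Green 2.968, Gold 1.574, Silver 3.093.
Jefferson allocation: Red 68, Blue 1, Green 3, Gold 1, Silver 3.
Red has quota 66.748 (lower 66, upper 67) but receives 68 — outside the quota interval.

Red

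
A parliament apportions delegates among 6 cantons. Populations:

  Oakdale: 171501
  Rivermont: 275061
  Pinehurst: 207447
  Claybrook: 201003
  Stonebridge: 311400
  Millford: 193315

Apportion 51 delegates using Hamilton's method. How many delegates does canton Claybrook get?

Standard divisor: 1359727 ÷ 51 ≈ 26661.314.
Standard quotas: Oakdale 6.4326, Rivermont 10.3169, Pinehurst 7.7808, Claybrook 7.5391, Stonebridge 11.6798, Millford 7.2508.
Lower quotas: Oakdale 6, Rivermont 10, Pinehurst 7, Claybrook 7, Stonebridge 11, Millford 7 (sum 48, leaving 3 seats).
Remainders in descending order: Pinehurst 0.7808, Stonebridge 0.6798, Claybrook 0.5391, Oakdale 0.4326, Rivermont 0.3169, Millford 0.2508.
Largest remainders: Pinehurst, Stonebridge, Claybrook receive the extra seats.
Claybrook receives 8.

8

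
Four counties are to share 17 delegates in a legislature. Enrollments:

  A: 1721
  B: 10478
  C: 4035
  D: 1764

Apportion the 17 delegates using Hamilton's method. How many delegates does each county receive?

Total 17998; standard divisor 17998/17 ≈ 1058.706.
Standard quotas: A 1.6256, B 9.8970, C 3.8113, D 1.6662.
Lower quotas: A 1, B 9, C 3, D 1 (sum 14, leaving 3 seats).
Remainders in descending order: B 0.8970, C 0.8113, D 0.6662, A 0.6256.
The surplus seats go to B, C, D.

A: 1, B: 10, C: 4, D: 2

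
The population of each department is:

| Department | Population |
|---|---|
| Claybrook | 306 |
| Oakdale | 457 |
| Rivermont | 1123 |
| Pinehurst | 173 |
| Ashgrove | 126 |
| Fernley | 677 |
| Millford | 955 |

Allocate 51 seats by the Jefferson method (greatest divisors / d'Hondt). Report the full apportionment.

Claybrook: 4; Oakdale: 6; Rivermont: 16; Pinehurst: 2; Ashgrove: 1; Fernley: 9; Millford: 13

Standard divisor 3817/51 ≈ 74.843; standard quotas: Claybrook 4.089, Oakdale 6.106, Rivermont 15.005, Pinehurst 2.312, Ashgrove 1.684, Fernley 9.046, Millford 12.760.
Rounding down gives 4, 6, 15, 2, 1, 9, 12 = 49 seats, so the divisor must be adjusted.
With modified divisor 70: modified quotas Claybrook 4.371, Oakdale 6.529, Rivermont 16.043, Pinehurst 2.471, Ashgrove 1.800, Fernley 9.671, Millford 13.643.
Rounding down: Claybrook 4, Oakdale 6, Rivermont 16, Pinehurst 2, Ashgrove 1, Fernley 9, Millford 13 (total 51).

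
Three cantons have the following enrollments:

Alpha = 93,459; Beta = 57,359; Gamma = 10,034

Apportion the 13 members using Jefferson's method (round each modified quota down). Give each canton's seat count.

Alpha=8; Beta=5; Gamma=0

Standard divisor 160852/13 ≈ 12373.231; standard quotas: Alpha 7.553, Beta 4.636, Gamma 0.811.
Rounding down gives 7, 4, 0 = 11 seats, so the divisor must be adjusted.
With modified divisor 10900: modified quotas Alpha 8.574, Beta 5.262, Gamma 0.921.
Rounding down: Alpha 8, Beta 5, Gamma 0 (total 13).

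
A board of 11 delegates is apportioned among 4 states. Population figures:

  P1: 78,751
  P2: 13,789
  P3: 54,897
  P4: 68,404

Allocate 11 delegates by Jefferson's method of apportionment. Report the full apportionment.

P1: 4; P2: 0; P3: 3; P4: 4

Standard divisor 215841/11 ≈ 19621.909; standard quotas: P1 4.013, P2 0.703, P3 2.798, P4 3.486.
Rounding down gives 4, 0, 2, 3 = 9 seats, so the divisor must be adjusted.
With modified divisor 16400: modified quotas P1 4.802, P2 0.841, P3 3.347, P4 4.171.
Rounding down: P1 4, P2 0, P3 3, P4 4 (total 11).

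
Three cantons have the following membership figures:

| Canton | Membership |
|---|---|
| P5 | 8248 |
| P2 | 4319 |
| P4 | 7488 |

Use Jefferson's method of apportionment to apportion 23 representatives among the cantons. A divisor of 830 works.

P5 9, P2 5, P4 9

With modified divisor 830: modified quotas P5 9.937, P2 5.204, P4 9.022.
Rounding down: P5 9, P2 5, P4 9 (total 23).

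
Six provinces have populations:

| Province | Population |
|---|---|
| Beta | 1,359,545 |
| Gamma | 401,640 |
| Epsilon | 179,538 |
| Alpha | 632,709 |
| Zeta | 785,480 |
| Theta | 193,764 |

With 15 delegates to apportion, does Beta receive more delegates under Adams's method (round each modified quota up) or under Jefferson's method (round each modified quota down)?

Adams: Beta 5, Gamma 2, Epsilon 1, Alpha 3, Zeta 3, Theta 1.
Jefferson: Beta 6, Gamma 2, Epsilon 0, Alpha 3, Zeta 4, Theta 0.
Beta gets 5 under Adams and 6 under Jefferson.

Jefferson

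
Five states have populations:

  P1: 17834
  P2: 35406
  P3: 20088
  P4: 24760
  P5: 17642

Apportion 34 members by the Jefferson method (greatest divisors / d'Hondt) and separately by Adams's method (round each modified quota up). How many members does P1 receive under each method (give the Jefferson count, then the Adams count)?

Jefferson: P1 5, P2 11, P3 6, P4 7, P5 5.
Adams: P1 6, P2 10, P3 6, P4 7, P5 5.
P1 gets 5 under Jefferson and 6 under Adams.

5 and 6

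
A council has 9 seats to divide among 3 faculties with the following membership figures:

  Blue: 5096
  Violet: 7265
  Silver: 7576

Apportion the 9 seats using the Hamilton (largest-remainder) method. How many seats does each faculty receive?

Standard divisor: 19937 ÷ 9 ≈ 2215.222.
Standard quotas: Blue 2.3004, Violet 3.2796, Silver 3.4200.
Lower quotas: Blue 2, Violet 3, Silver 3 (sum 8, leaving 1 seat).
Remainders in descending order: Silver 0.4200, Blue 0.3004, Violet 0.2796.
Largest remainder: Silver receives the extra seat.

Blue 2, Violet 3, Silver 4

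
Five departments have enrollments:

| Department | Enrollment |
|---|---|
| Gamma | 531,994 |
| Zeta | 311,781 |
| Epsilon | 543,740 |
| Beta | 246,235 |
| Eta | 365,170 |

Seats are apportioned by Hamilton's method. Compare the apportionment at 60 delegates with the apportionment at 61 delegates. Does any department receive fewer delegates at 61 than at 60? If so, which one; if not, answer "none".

Beta

At 60 seats: Gamma 16, Zeta 9, Epsilon 16, Beta 8, Eta 11.
At 61 seats: Gamma 16, Zeta 10, Epsilon 17, Beta 7, Eta 11.
Beta drops from 8 to 7.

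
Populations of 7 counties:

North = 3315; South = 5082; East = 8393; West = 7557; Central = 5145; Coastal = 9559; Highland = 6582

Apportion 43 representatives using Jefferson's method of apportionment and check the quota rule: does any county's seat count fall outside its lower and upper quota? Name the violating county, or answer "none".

Standard quotas: North 3.124, South 4.789, East 7.909, West 7.121, Central 4.848, Coastal 9.007, Highland 6.202.
Jefferson allocation: North 3, South 5, East 8, West 7, Central 5, Coastal 9, Highland 6.
Every allocation lies between the lower and upper quota.

none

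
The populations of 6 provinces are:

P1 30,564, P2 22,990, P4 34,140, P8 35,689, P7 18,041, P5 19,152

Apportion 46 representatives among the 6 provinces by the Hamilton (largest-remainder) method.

P1 9; P2 7; P4 10; P8 10; P7 5; P5 5

Standard divisor: 160576 ÷ 46 ≈ 3490.783.
Standard quotas: P1 8.7556, P2 6.5859, P4 9.7800, P8 10.2238, P7 5.1682, P5 5.4864.
Lower quotas: P1 8, P2 6, P4 9, P8 10, P7 5, P5 5 (sum 43, leaving 3 seats).
Remainders in descending order: P4 0.7800, P1 0.7556, P2 0.5859, P5 0.4864, P8 0.2238, P7 0.1682.
Largest remainders: P4, P1, P2 receive the extra seats.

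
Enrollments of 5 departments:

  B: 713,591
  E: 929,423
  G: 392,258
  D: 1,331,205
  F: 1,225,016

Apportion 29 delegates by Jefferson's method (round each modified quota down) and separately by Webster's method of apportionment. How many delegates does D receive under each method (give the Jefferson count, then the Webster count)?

Jefferson: B 4, E 6, G 2, D 9, F 8.
Webster: B 5, E 6, G 2, D 8, F 8.
D gets 9 under Jefferson and 8 under Webster.

9 and 8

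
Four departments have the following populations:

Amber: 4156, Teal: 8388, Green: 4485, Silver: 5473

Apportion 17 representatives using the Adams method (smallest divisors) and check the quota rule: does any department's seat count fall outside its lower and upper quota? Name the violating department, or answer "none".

Standard quotas: Amber 3.140, Teal 6.337, Green 3.388, Silver 4.135.
Adams allocation: Amber 3, Teal 6, Green 4, Silver 4.
Every allocation lies between the lower and upper quota.

none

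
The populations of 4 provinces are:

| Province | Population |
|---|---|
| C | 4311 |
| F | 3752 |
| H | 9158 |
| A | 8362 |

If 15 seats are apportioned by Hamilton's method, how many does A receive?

5

Standard divisor: 25583 ÷ 15 ≈ 1705.533.
Standard quotas: C 2.5277, F 2.1999, H 5.3696, A 4.9029.
Lower quotas: C 2, F 2, H 5, A 4 (sum 13, leaving 2 seats).
Remainders in descending order: A 0.9029, C 0.5277, H 0.3696, F 0.1999.
Largest remainders: A, C receive the extra seats.
A receives 5.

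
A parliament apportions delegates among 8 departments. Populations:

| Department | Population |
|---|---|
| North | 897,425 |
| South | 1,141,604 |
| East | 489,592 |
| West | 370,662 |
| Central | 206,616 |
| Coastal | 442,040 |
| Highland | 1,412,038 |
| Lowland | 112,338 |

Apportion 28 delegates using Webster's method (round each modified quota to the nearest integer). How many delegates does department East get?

3

Standard divisor 5072315/28 ≈ 181154.107; standard quotas: North 4.954, South 6.302, East 2.703, West 2.046, Central 1.141, Coastal 2.440, Highland 7.795, Lowland 0.620.
Rounding to the nearest integer gives North 5, South 6, East 3, West 2, Central 1, Coastal 2, Highland 8, Lowland 1 — total 28, matching the house size, so no adjustment is needed.
East receives 3.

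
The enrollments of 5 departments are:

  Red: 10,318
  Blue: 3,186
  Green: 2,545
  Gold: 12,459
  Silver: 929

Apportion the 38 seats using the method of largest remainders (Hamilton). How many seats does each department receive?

Red 14, Blue 4, Green 3, Gold 16, Silver 1

Standard divisor: 29437 ÷ 38 ≈ 774.658.
Standard quotas: Red 13.3194, Blue 4.1128, Green 3.2853, Gold 16.0832, Silver 1.1992.
Lower quotas: Red 13, Blue 4, Green 3, Gold 16, Silver 1 (sum 37, leaving 1 seat).
Remainders in descending order: Red 0.3194, Green 0.2853, Silver 0.1992, Blue 0.1128, Gold 0.0832.
The surplus seat goes to Red.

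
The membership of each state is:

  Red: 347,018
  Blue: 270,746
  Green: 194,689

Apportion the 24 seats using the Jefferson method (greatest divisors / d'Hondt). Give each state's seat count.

Standard divisor 812453/24 ≈ 33852.208; standard quotas: Red 10.251, Blue 7.998, Green 5.751.
Rounding down gives 10, 7, 5 = 22 seats, so the divisor must be adjusted.
With modified divisor 32000: modified quotas Red 10.844, Blue 8.461, Green 6.084.
Rounding down: Red 10, Blue 8, Green 6 (total 24).

Red 10; Blue 8; Green 6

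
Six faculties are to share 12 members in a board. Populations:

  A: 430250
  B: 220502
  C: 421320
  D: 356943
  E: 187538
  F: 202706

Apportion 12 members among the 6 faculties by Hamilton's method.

The standard divisor is 1819259/12 ≈ 151604.917.
Standard quotas: A 2.8380, B 1.4545, C 2.7791, D 2.3544, E 1.2370, F 1.3371.
Lower quotas: A 2, B 1, C 2, D 2, E 1, F 1 (sum 9, leaving 3 seats).
Remainders in descending order: A 0.8380, C 0.7791, B 0.4545, D 0.3544, F 0.3371, E 0.2370.
The surplus seats go to A, C, B.

A 3; B 2; C 3; D 2; E 1; F 1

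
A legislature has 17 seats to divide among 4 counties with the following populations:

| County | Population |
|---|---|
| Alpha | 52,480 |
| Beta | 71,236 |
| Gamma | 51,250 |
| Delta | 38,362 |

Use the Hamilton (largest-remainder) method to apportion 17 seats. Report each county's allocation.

Alpha 4; Beta 6; Gamma 4; Delta 3

The standard divisor is 213328/17 ≈ 12548.706.
Standard quotas: Alpha 4.1821, Beta 5.6768, Gamma 4.0841, Delta 3.0570.
Lower quotas: Alpha 4, Beta 5, Gamma 4, Delta 3 (sum 16, leaving 1 seat).
Remainders in descending order: Beta 0.6768, Alpha 0.1821, Gamma 0.0841, Delta 0.0570.
The surplus seat goes to Beta.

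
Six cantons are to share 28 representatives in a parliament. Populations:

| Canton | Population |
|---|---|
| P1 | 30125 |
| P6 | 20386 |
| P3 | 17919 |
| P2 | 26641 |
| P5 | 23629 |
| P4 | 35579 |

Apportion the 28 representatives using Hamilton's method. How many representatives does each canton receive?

The standard divisor is 154279/28 ≈ 5509.964.
Standard quotas: P1 5.4674, P6 3.6998, P3 3.2521, P2 4.8351, P5 4.2884, P4 6.4572.
Lower quotas: P1 5, P6 3, P3 3, P2 4, P5 4, P4 6 (sum 25, leaving 3 seats).
Remainders in descending order: P2 0.8351, P6 0.6998, P1 0.4674, P4 0.4572, P5 0.2884, P3 0.2521.
Largest remainders: P2, P6, P1 receive the extra seats.

P1=6, P6=4, P3=3, P2=5, P5=4, P4=6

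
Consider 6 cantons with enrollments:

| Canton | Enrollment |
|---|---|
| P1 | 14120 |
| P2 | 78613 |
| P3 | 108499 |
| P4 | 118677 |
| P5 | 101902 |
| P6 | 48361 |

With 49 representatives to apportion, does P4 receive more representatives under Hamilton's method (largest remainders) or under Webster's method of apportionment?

Hamilton: P1 2, P2 8, P3 11, P4 12, P5 11, P6 5.
Webster: P1 1, P2 8, P3 11, P4 13, P5 11, P6 5.
P4 gets 12 under Hamilton and 13 under Webster.

Webster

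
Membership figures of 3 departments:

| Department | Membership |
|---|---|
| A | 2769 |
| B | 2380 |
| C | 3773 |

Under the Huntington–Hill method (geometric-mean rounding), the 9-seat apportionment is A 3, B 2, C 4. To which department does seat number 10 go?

Priority for the next seat is population ÷ (√(s·(s+1))).
Priorities: A 799.341, B 971.631, C 843.668.
Highest priority: B.

B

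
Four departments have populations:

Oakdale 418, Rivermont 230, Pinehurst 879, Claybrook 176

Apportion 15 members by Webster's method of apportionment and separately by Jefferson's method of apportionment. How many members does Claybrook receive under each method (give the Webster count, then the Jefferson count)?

Webster: Oakdale 4, Rivermont 2, Pinehurst 7, Claybrook 2.
Jefferson: Oakdale 4, Rivermont 2, Pinehurst 8, Claybrook 1.
Claybrook gets 2 under Webster and 1 under Jefferson.

2 and 1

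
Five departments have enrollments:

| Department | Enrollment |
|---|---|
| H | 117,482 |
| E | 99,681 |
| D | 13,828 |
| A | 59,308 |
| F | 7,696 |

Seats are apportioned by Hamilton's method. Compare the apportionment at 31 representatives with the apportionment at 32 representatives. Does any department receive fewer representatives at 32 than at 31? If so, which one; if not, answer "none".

At 31 seats: H 12, E 10, D 2, A 6, F 1.
At 32 seats: H 13, E 11, D 1, A 6, F 1.
D drops from 2 to 1.

D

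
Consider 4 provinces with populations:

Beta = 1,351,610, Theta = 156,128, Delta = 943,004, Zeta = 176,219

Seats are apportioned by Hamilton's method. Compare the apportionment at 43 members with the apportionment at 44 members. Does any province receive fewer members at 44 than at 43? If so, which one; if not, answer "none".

At 43 seats: Beta 22, Theta 3, Delta 15, Zeta 3.
At 44 seats: Beta 23, Theta 2, Delta 16, Zeta 3.
Theta drops from 3 to 2.

Theta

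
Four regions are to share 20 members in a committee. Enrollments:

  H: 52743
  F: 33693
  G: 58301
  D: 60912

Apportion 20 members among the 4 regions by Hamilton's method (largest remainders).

H=5, F=3, G=6, D=6

Total 205649; standard divisor 205649/20 ≈ 10282.45.
Standard quotas: H 5.1294, F 3.2767, G 5.6700, D 5.9239.
Lower quotas: H 5, F 3, G 5, D 5 (sum 18, leaving 2 seats).
Remainders in descending order: D 0.9239, G 0.6700, F 0.2767, H 0.1294.
Largest remainders: D, G receive the extra seats.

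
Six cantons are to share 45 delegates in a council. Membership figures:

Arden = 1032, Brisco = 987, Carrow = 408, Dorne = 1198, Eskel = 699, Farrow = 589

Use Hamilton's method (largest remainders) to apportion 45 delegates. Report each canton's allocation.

The standard divisor is 4913/45 ≈ 109.178.
Standard quotas: Arden 9.452, Brisco 9.040, Carrow 3.737, Dorne 10.973, Eskel 6.402, Farrow 5.395.
Lower quotas: Arden 9, Brisco 9, Carrow 3, Dorne 10, Eskel 6, Farrow 5 (sum 42, leaving 3 seats).
Remainders in descending order: Dorne 0.973, Carrow 0.737, Arden 0.452, Eskel 0.402, Farrow 0.395, Brisco 0.040.
The surplus seats go to Dorne, Carrow, Arden.

Arden 10, Brisco 9, Carrow 4, Dorne 11, Eskel 6, Farrow 5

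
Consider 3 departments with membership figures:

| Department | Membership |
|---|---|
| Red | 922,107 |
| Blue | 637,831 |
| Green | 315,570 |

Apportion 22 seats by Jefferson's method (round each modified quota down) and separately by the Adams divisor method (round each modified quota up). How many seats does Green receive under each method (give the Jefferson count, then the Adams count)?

Jefferson: Red 11, Blue 8, Green 3.
Adams: Red 11, Blue 7, Green 4.
Green gets 3 under Jefferson and 4 under Adams.

3 and 4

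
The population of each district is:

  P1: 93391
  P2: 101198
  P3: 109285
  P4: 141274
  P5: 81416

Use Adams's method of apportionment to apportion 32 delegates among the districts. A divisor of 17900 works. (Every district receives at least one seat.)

P1=6; P2=6; P3=7; P4=8; P5=5

With modified divisor 17900: modified quotas P1 5.217, P2 5.654, P3 6.105, P4 7.892, P5 4.548.
Rounding up: P1 6, P2 6, P3 7, P4 8, P5 5 (total 32).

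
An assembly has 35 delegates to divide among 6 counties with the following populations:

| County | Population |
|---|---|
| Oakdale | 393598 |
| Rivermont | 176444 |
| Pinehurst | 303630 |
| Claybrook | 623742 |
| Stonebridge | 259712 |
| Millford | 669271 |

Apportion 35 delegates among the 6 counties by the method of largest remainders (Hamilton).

Standard divisor: 2426397 ÷ 35 ≈ 69325.629.
Standard quotas: Oakdale 5.6775, Rivermont 2.5451, Pinehurst 4.3798, Claybrook 8.9973, Stonebridge 3.7463, Millford 9.6540.
Lower quotas: Oakdale 5, Rivermont 2, Pinehurst 4, Claybrook 8, Stonebridge 3, Millford 9 (sum 31, leaving 4 seats).
Remainders in descending order: Claybrook 0.9973, Stonebridge 0.7463, Oakdale 0.6775, Millford 0.6540, Rivermont 0.5451, Pinehurst 0.3798.
Largest remainders: Claybrook, Stonebridge, Oakdale, Millford receive the extra seats.

Oakdale 6, Rivermont 2, Pinehurst 4, Claybrook 9, Stonebridge 4, Millford 10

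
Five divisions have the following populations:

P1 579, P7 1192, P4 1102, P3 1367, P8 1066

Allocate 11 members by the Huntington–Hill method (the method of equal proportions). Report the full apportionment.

P1: 1; P7: 3; P4: 2; P3: 3; P8: 2

With divisor 468: modified quotas P1 1.237, P7 2.547, P4 2.355, P3 2.921, P8 2.278.
Geometric-mean thresholds: P1 √(1·2)=1.414, P7 √(2·3)=2.449, P4 √(2·3)=2.449, P3 √(2·3)=2.449, P8 √(2·3)=2.449.
Each quota rounded against its threshold gives P1 1, P7 3, P4 2, P3 3, P8 2 (total 11).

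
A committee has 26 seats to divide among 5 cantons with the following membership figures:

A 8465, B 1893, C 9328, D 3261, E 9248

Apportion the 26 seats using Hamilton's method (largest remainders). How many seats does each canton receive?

The standard divisor is 32195/26 ≈ 1238.269.
Standard quotas: A 6.8362, B 1.5287, C 7.5331, D 2.6335, E 7.4685.
Lower quotas: A 6, B 1, C 7, D 2, E 7 (sum 23, leaving 3 seats).
Remainders in descending order: A 0.8362, D 0.6335, C 0.5331, B 0.5287, E 0.4685.
Largest remainders: A, D, C receive the extra seats.

A=7, B=1, C=8, D=3, E=7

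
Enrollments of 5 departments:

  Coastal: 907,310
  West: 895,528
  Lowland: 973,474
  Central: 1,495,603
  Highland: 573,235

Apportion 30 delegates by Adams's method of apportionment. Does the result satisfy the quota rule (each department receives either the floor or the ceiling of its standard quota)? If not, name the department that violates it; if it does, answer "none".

none

Standard quotas: Coastal 5.618, West 5.545, Lowland 6.028, Central 9.260, Highland 3.549.
Adams allocation: Coastal 6, West 5, Lowland 6, Central 9, Highland 4.
Every allocation lies between the lower and upper quota.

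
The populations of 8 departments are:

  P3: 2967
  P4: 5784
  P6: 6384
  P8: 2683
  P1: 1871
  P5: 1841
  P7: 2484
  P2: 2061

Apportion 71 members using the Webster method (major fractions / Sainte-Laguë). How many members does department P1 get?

5

Standard divisor 26075/71 ≈ 367.254; standard quotas: P3 8.079, P4 15.749, P6 17.383, P8 7.306, P1 5.095, P5 5.013, P7 6.764, P2 5.612.
Rounding to the nearest integer gives P3 8, P4 16, P6 17, P8 7, P1 5, P5 5, P7 7, P2 6 — total 71, matching the house size, so no adjustment is needed.
P1 receives 5.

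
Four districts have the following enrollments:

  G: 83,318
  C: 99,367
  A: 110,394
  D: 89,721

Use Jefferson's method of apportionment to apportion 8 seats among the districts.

Standard divisor 382800/8 ≈ 47850; standard quotas: G 1.741, C 2.077, A 2.307, D 1.875.
Rounding down gives 1, 2, 2, 1 = 6 seats, so the divisor must be adjusted.
With modified divisor 39200: modified quotas G 2.125, C 2.535, A 2.816, D 2.289.
Rounding down: G 2, C 2, A 2, D 2 (total 8).

G: 2, C: 2, A: 2, D: 2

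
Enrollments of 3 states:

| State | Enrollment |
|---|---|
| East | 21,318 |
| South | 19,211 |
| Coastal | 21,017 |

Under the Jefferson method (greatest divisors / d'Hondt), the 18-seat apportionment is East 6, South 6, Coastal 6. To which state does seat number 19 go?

East

Priority for the next seat is population ÷ (current seats + 1).
Priorities: East 3045.429, South 2744.429, Coastal 3002.429.
Highest priority: East.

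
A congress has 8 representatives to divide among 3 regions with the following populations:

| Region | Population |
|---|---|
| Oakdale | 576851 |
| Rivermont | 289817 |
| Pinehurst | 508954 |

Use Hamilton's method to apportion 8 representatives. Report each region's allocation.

The standard divisor is 1375622/8 ≈ 171952.75.
Standard quotas: Oakdale 3.3547, Rivermont 1.6854, Pinehurst 2.9598.
Lower quotas: Oakdale 3, Rivermont 1, Pinehurst 2 (sum 6, leaving 2 seats).
Remainders in descending order: Pinehurst 0.9598, Rivermont 0.6854, Oakdale 0.3547.
The surplus seats go to Pinehurst, Rivermont.

Oakdale 3, Rivermont 2, Pinehurst 3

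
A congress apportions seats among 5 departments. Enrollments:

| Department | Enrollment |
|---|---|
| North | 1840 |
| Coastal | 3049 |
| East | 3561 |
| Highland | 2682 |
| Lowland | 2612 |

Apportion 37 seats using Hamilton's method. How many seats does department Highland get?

Total 13744; standard divisor 13744/37 ≈ 371.459.
Standard quotas: North 4.953, Coastal 8.208, East 9.587, Highland 7.220, Lowland 7.032.
Lower quotas: North 4, Coastal 8, East 9, Highland 7, Lowland 7 (sum 35, leaving 2 seats).
Remainders in descending order: North 0.953, East 0.587, Highland 0.220, Coastal 0.208, Lowland 0.032.
The surplus seats go to North, East.
Highland receives 7.

7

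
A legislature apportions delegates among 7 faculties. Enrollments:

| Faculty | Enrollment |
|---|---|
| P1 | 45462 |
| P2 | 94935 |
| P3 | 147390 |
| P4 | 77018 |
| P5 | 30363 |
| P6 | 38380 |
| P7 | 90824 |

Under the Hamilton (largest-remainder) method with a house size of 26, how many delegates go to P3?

7

Total 524372; standard divisor 524372/26 ≈ 20168.154.
Standard quotas: P1 2.2541, P2 4.7072, P3 7.3081, P4 3.8188, P5 1.5055, P6 1.9030, P7 4.5033.
Lower quotas: P1 2, P2 4, P3 7, P4 3, P5 1, P6 1, P7 4 (sum 22, leaving 4 seats).
Remainders in descending order: P6 0.9030, P4 0.8188, P2 0.7072, P5 0.5055, P7 0.5033, P3 0.3081, P1 0.2541.
Largest remainders: P6, P4, P2, P5 receive the extra seats.
P3 receives 7.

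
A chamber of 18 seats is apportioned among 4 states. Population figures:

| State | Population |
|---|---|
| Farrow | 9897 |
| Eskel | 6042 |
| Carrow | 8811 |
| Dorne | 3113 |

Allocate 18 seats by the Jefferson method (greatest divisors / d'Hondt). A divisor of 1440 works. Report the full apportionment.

Farrow 6, Eskel 4, Carrow 6, Dorne 2

With modified divisor 1440: modified quotas Farrow 6.873, Eskel 4.196, Carrow 6.119, Dorne 2.162.
Rounding down: Farrow 6, Eskel 4, Carrow 6, Dorne 2 (total 18).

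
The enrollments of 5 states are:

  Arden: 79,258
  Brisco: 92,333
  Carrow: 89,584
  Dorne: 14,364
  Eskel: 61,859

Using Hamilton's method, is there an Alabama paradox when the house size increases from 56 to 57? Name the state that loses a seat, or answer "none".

Dorne

At 56 seats: Arden 13, Brisco 15, Carrow 15, Dorne 3, Eskel 10.
At 57 seats: Arden 13, Brisco 16, Carrow 15, Dorne 2, Eskel 11.
Dorne drops from 3 to 2.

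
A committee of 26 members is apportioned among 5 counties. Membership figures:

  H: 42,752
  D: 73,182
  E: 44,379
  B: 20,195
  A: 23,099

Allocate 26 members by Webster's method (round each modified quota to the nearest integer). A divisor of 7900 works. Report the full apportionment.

With modified divisor 7900: modified quotas H 5.412, D 9.264, E 5.618, B 2.556, A 2.924.
Rounding to the nearest integer: H 5, D 9, E 6, B 3, A 3 (total 26).

H=5, D=9, E=6, B=3, A=3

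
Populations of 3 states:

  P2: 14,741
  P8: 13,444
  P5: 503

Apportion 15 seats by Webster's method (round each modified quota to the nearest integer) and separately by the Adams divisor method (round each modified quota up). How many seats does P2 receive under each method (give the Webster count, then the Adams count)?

8 and 7

Webster: P2 8, P8 7, P5 0.
Adams: P2 7, P8 7, P5 1.
P2 gets 8 under Webster and 7 under Adams.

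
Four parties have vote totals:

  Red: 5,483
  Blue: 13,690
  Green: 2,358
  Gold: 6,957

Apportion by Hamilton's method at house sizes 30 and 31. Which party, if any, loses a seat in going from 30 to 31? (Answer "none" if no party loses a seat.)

Green

At 30 seats: Red 6, Blue 14, Green 3, Gold 7.
At 31 seats: Red 6, Blue 15, Green 2, Gold 8.
Green drops from 3 to 2.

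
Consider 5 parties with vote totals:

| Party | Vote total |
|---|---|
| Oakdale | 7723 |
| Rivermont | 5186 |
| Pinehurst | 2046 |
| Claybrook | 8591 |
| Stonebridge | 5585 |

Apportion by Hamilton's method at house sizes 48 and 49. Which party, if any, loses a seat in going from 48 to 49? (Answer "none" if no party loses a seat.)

none

At 48 seats: Oakdale 13, Rivermont 9, Pinehurst 3, Claybrook 14, Stonebridge 9.
At 49 seats: Oakdale 13, Rivermont 9, Pinehurst 3, Claybrook 15, Stonebridge 9.
No party's allocation decreased.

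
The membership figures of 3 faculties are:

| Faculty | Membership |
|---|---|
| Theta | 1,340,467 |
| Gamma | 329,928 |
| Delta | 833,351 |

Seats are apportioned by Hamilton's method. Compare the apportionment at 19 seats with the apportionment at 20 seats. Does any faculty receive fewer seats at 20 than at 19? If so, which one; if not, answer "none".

Gamma

At 19 seats: Theta 10, Gamma 3, Delta 6.
At 20 seats: Theta 11, Gamma 2, Delta 7.
Gamma drops from 3 to 2.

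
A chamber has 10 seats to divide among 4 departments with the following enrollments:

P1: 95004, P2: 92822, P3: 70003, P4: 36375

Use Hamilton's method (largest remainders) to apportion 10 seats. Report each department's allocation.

The standard divisor is 294204/10 ≈ 29420.4.
Standard quotas: P1 3.2292, P2 3.1550, P3 2.3794, P4 1.2364.
Lower quotas: P1 3, P2 3, P3 2, P4 1 (sum 9, leaving 1 seat).
Remainders in descending order: P3 0.3794, P4 0.2364, P1 0.2292, P2 0.1550.
Largest remainder: P3 receives the extra seat.

P1 3, P2 3, P3 3, P4 1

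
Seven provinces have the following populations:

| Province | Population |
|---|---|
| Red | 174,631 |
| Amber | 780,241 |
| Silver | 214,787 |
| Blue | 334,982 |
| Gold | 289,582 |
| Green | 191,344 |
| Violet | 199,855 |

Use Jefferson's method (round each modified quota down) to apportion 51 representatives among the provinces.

Red: 4, Amber: 19, Silver: 5, Blue: 8, Gold: 7, Green: 4, Violet: 4

Standard divisor 2185422/51 ≈ 42851.412; standard quotas: Red 4.075, Amber 18.208, Silver 5.012, Blue 7.817, Gold 6.758, Green 4.465, Violet 4.664.
Rounding down gives 4, 18, 5, 7, 6, 4, 4 = 48 seats, so the divisor must be adjusted.
With modified divisor 40500: modified quotas Red 4.312, Amber 19.265, Silver 5.303, Blue 8.271, Gold 7.150, Green 4.725, Violet 4.935.
Rounding down: Red 4, Amber 19, Silver 5, Blue 8, Gold 7, Green 4, Violet 4 (total 51).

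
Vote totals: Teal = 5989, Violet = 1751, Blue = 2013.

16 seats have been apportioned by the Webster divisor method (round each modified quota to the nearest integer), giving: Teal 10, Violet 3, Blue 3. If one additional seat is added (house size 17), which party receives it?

Blue

Priority for the next seat is population ÷ (current seats + 0.5).
Priorities: Teal 570.381, Violet 500.286, Blue 575.143.
Highest priority: Blue.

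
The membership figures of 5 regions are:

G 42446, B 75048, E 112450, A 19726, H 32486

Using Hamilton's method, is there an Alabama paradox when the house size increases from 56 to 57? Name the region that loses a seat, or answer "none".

H

At 56 seats: G 8, B 15, E 22, A 4, H 7.
At 57 seats: G 9, B 15, E 23, A 4, H 6.
H drops from 7 to 6.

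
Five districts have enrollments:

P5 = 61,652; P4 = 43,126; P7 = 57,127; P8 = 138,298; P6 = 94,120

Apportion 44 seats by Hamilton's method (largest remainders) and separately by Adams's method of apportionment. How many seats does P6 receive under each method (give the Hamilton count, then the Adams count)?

Hamilton: P5 7, P4 5, P7 6, P8 15, P6 11.
Adams: P5 7, P4 5, P7 7, P8 15, P6 10.
P6 gets 11 under Hamilton and 10 under Adams.

11 and 10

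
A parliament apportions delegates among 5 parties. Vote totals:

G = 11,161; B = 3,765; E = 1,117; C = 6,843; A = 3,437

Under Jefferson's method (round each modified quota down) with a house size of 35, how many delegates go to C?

Standard divisor 26323/35 ≈ 752.086; standard quotas: G 14.840, B 5.006, E 1.485, C 9.099, A 4.570.
Rounding down gives 14, 5, 1, 9, 4 = 33 seats, so the divisor must be adjusted.
With modified divisor 692: modified quotas G 16.129, B 5.441, E 1.614, C 9.889, A 4.967.
Rounding down: G 16, B 5, E 1, C 9, A 4 (total 35).
C receives 9.

9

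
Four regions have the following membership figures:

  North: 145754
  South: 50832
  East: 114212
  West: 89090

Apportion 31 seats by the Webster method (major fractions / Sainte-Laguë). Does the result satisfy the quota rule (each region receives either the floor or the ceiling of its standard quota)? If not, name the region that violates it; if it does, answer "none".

none

Standard quotas: North 11.299, South 3.941, East 8.854, West 6.906.
Webster allocation: North 11, South 4, East 9, West 7.
Every allocation lies between the lower and upper quota.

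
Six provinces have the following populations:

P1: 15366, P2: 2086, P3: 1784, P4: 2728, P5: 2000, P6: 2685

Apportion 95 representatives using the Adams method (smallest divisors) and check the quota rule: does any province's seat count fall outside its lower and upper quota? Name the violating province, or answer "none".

Standard quotas: P1 54.778, P2 7.436, P3 6.360, P4 9.725, P5 7.130, P6 9.572.
Adams allocation: P1 53, P2 8, P3 7, P4 10, P5 7, P6 10.
P1 has quota 54.778 (lower 54, upper 55) but receives 53 — outside the quota interval.

P1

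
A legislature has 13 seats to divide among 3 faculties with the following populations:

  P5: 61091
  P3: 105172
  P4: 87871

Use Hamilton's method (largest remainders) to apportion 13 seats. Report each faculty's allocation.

Standard divisor: 254134 ÷ 13 ≈ 19548.769.
Standard quotas: P5 3.1251, P3 5.3800, P4 4.4950.
Lower quotas: P5 3, P3 5, P4 4 (sum 12, leaving 1 seat).
Remainders in descending order: P4 0.4950, P3 0.3800, P5 0.1251.
Largest remainder: P4 receives the extra seat.

P5: 3, P3: 5, P4: 5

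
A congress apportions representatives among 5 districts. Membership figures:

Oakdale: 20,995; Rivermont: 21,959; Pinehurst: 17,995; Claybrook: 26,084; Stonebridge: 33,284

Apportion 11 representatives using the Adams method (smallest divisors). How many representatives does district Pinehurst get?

Standard divisor 120317/11 ≈ 10937.909; standard quotas: Oakdale 1.919, Rivermont 2.008, Pinehurst 1.645, Claybrook 2.385, Stonebridge 3.043.
Rounding up gives 2, 3, 2, 3, 4 = 14 seats, so the divisor must be adjusted.
With modified divisor 14800: modified quotas Oakdale 1.419, Rivermont 1.484, Pinehurst 1.216, Claybrook 1.762, Stonebridge 2.249.
Rounding up: Oakdale 2, Rivermont 2, Pinehurst 2, Claybrook 2, Stonebridge 3 (total 11).
Pinehurst receives 2.

2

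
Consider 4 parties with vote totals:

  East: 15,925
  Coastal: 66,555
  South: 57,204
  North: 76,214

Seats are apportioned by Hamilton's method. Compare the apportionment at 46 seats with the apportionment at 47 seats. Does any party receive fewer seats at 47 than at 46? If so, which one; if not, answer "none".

East

At 46 seats: East 4, Coastal 14, South 12, North 16.
At 47 seats: East 3, Coastal 15, South 12, North 17.
East drops from 4 to 3.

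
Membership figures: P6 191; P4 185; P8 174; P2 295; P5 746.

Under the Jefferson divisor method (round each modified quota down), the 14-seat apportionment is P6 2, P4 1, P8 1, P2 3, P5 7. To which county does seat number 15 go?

P5

Priority for the next seat is population ÷ (current seats + 1).
Priorities: P6 63.667, P4 92.500, P8 87.000, P2 73.750, P5 93.250.
Highest priority: P5.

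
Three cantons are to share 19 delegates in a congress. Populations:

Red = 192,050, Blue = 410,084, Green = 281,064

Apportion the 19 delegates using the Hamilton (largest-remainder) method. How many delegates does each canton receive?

Red: 4, Blue: 9, Green: 6

The standard divisor is 883198/19 ≈ 46484.105.
Standard quotas: Red 4.1315, Blue 8.8220, Green 6.0465.
Lower quotas: Red 4, Blue 8, Green 6 (sum 18, leaving 1 seat).
Remainders in descending order: Blue 0.8220, Red 0.1315, Green 0.0465.
The surplus seat goes to Blue.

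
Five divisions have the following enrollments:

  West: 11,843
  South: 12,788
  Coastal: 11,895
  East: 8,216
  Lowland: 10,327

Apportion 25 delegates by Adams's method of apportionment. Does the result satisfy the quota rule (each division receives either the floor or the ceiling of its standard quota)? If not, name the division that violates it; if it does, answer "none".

none

Standard quotas: West 5.376, South 5.805, Coastal 5.400, East 3.730, Lowland 4.688.
Adams allocation: West 5, South 6, Coastal 5, East 4, Lowland 5.
Every allocation lies between the lower and upper quota.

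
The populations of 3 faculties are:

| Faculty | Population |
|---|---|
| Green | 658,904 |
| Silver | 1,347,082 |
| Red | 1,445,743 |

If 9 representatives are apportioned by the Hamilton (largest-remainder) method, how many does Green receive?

The standard divisor is 3451729/9 ≈ 383525.444.
Standard quotas: Green 1.7180, Silver 3.5124, Red 3.7696.
Lower quotas: Green 1, Silver 3, Red 3 (sum 7, leaving 2 seats).
Remainders in descending order: Red 0.7696, Green 0.7180, Silver 0.5124.
The surplus seats go to Red, Green.
Green receives 2.

2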